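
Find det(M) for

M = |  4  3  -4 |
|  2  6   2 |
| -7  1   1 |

-208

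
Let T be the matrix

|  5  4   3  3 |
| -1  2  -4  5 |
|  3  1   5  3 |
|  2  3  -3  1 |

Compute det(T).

Expand along row 1:
  + (5) · M_11   where M_11 = det([2 -4 5; 1 5 3; 3 -3 1]) = -94
  − (4) · M_12   where M_12 = det([-1 -4 5; 3 5 3; 2 -3 1]) = -121
  + (3) · M_13   where M_13 = det([-1 2 5; 3 1 3; 2 3 1]) = 49
  − (3) · M_14   where M_14 = det([-1 2 -4; 3 1 5; 2 3 -3]) = 28
det = (+1)·(5)·(-94) + (-1)·(4)·(-121) + (+1)·(3)·(49) + (-1)·(3)·(28) = 77

det(T) = 77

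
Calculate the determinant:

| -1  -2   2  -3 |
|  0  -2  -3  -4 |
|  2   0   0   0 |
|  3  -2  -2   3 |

Expand along row 3 (it has 3 zeros):
  + (2) · M_31   where M_31 = det([-2 2 -3; -2 -3 -4; -2 -2 3]) = 68
det = (+1)·(2)·(68) = 136

136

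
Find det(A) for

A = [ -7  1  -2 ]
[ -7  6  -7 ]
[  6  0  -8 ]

Expand along column 2:
  − 1 · |-7 -7; 6 -8| = −1·(56 − (-42)) = -98
  + 6 · |-7 -2; 6 -8| = 6·(56 − (-12)) = 408
Sum: (-98) + (408) = 310

310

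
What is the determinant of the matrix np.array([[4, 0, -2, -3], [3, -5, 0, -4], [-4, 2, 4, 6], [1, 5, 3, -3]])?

Expand along row 1 (it has 1 zero):
  + (4) · M_11   where M_11 = det([-5 0 -4; 2 4 6; 5 3 -3]) = 206
  + (-2) · M_13   where M_13 = det([3 -5 -4; -4 2 6; 1 5 -3]) = 10
  − (-3) · M_14   where M_14 = det([3 -5 0; -4 2 4; 1 5 3]) = -122
det = (+1)·(4)·(206) + (+1)·(-2)·(10) + (-1)·(-3)·(-122) = 438

438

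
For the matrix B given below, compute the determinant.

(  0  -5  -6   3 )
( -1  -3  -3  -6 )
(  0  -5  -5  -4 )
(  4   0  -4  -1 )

Expand along column 1 (it has 2 zeros):
  − (-1) · M_21   where M_21 = det([-5 -6 3; -5 -5 -4; 0 -4 -1]) = 145
  − (4) · M_41   where M_41 = det([-5 -6 3; -3 -3 -6; -5 -5 -4]) = -18
det = (-1)·(-1)·(145) + (-1)·(4)·(-18) = 217

|B| = 217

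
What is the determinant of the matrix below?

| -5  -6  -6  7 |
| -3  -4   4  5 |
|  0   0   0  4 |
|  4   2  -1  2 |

Expand along row 3 (it has 3 zeros):
  − (4) · M_34   where M_34 = det([-5 -6 -6; -3 -4 4; 4 2 -1]) = -118
det = (-1)·(4)·(-118) = 472

472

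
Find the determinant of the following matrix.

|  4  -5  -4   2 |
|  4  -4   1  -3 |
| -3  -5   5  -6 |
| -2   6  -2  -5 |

Expand along row 1:
  + (4) · M_11   where M_11 = det([-4 1 -3; -5 5 -6; 6 -2 -5]) = 147
  − (-5) · M_12   where M_12 = det([4 1 -3; -3 5 -6; -2 -2 -5]) = -199
  + (-4) · M_13   where M_13 = det([4 -4 -3; -3 -5 -6; -2 6 -5]) = 340
  − (2) · M_14   where M_14 = det([4 -4 1; -3 -5 5; -2 6 -2]) = -44
det = (+1)·(4)·(147) + (-1)·(-5)·(-199) + (+1)·(-4)·(340) + (-1)·(2)·(-44) = -1679

-1679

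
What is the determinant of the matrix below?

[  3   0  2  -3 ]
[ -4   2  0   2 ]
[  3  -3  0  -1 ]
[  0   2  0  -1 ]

The determinant is -4.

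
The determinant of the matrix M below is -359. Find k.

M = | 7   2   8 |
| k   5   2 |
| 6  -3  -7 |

Expanding along the row containing k, det(M) is linear in k: det(M) = (-10)·k + (-419).
Set (-10)·k + (-419) = -359  ⇒  (-10)·k = 60  ⇒  k = -6.

k = -6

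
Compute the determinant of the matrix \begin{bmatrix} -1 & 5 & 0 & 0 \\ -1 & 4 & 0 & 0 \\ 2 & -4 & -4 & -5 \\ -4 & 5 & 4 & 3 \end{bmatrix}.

8

The matrix is block lower-triangular with a 2×2 block and a 2×2 block on the diagonal, so its determinant equals the product of the determinants of the diagonal blocks.
det of the 2×2 block = 1
det of the 2×2 block = 8
det = (1)·(8) = 8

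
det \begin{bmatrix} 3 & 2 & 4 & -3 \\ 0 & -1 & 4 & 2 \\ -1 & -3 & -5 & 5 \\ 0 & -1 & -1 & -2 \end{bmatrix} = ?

Expand along column 1 (it has 2 zeros):
  + (3) · M_11   where M_11 = det([-1 4 2; -3 -5 5; -1 -1 -2]) = -63
  + (-1) · M_31   where M_31 = det([2 4 -3; -1 4 2; -1 -1 -2]) = -43
det = (+1)·(3)·(-63) + (+1)·(-1)·(-43) = -146

-146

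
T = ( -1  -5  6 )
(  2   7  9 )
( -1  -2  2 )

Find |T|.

det(T) = 51

Expand along row 1:
  + (-1) · |7 9; -2 2| = (-1)·(14 − (-18)) = -32
  − (-5) · |2 9; -1 2| = −(-5)·(4 − (-9)) = 65
  + 6 · |2 7; -1 -2| = 6·(-4 − (-7)) = 18
Sum: (-32) + (65) + (18) = 51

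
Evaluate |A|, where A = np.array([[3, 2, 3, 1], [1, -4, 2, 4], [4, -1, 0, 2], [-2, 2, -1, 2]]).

301

Expand along row 3 (it has 1 zero):
  + (4) · M_31   where M_31 = det([2 3 1; -4 2 4; 2 -1 2]) = 64
  − (-1) · M_32   where M_32 = det([3 3 1; 1 2 4; -2 -1 2]) = -3
  − (2) · M_34   where M_34 = det([3 2 3; 1 -4 2; -2 2 -1]) = -24
det = (+1)·(4)·(64) + (-1)·(-1)·(-3) + (-1)·(2)·(-24) = 301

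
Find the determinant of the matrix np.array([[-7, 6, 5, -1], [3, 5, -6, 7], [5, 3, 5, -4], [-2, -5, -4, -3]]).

Expand along row 1:
  + (-7) · M_11   where M_11 = det([5 -6 7; 3 5 -4; -5 -4 -3]) = -238
  − (6) · M_12   where M_12 = det([3 -6 7; 5 5 -4; -2 -4 -3]) = -301
  + (5) · M_13   where M_13 = det([3 5 7; 5 3 -4; -2 -5 -3]) = -105
  − (-1) · M_14   where M_14 = det([3 5 -6; 5 3 5; -2 -5 -4]) = 203
det = (+1)·(-7)·(-238) + (-1)·(6)·(-301) + (+1)·(5)·(-105) + (-1)·(-1)·(203) = 3150

3150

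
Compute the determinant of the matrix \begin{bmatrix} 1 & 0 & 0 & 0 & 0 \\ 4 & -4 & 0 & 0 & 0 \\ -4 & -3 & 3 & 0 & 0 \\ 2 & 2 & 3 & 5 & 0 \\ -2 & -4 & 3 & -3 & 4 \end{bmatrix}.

The matrix is lower triangular, so the determinant is the product of the diagonal entries:
det = (1) · (-4) · (3) · (5) · (4) = -240

-240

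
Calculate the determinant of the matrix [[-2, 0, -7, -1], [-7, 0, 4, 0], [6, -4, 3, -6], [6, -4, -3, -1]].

Expand along row 2 (it has 2 zeros):
  − (-7) · M_21   where M_21 = det([0 -7 -1; -4 3 -6; -4 -3 -1]) = -164
  − (4) · M_23   where M_23 = det([-2 0 -1; 6 -4 -6; 6 -4 -1]) = 40
det = (-1)·(-7)·(-164) + (-1)·(4)·(40) = -1308

-1308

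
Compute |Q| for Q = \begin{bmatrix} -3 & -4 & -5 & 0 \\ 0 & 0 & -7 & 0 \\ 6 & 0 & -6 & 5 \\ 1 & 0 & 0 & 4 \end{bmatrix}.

532

Expand along row 2 (it has 3 zeros):
  − (-7) · M_23   where M_23 = det([-3 -4 0; 6 0 5; 1 0 4]) = 76
det = (-1)·(-7)·(76) = 532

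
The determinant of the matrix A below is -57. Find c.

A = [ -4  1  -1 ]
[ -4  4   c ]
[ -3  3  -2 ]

-9

Expanding along the row containing c, det(A) is linear in c: det(A) = (9)·c + (24).
Set (9)·c + (24) = -57  ⇒  (9)·c = -81  ⇒  c = -9.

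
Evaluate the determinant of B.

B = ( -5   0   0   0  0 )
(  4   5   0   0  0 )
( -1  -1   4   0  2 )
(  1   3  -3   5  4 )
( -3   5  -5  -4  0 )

-3450

B is block lower-triangular with a 2×2 block and a 3×3 block on the diagonal, so its determinant equals the product of the determinants of the diagonal blocks.
det of the 2×2 block = -25
det of the 3×3 block = 138
det = (-25)·(138) = -3450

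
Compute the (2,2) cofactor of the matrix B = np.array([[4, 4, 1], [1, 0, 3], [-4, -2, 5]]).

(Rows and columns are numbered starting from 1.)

24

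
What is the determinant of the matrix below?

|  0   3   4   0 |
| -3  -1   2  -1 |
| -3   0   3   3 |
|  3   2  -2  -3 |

Expand along row 1 (it has 2 zeros):
  − (3) · M_12   where M_12 = det([-3 2 -1; -3 3 3; 3 -2 -3]) = 12
  + (4) · M_13   where M_13 = det([-3 -1 -1; -3 0 3; 3 2 -3]) = 24
det = (-1)·(3)·(12) + (+1)·(4)·(24) = 60

60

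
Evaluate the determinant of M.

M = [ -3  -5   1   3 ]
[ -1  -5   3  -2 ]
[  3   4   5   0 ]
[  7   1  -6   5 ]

Expand along row 3 (it has 1 zero):
  + (3) · M_31   where M_31 = det([-5 1 3; -5 3 -2; 1 -6 5]) = 89
  − (4) · M_32   where M_32 = det([-3 1 3; -1 3 -2; 7 -6 5]) = -63
  + (5) · M_33   where M_33 = det([-3 -5 3; -1 -5 -2; 7 1 5]) = 216
det = (+1)·(3)·(89) + (-1)·(4)·(-63) + (+1)·(5)·(216) = 1599

det(M) = 1599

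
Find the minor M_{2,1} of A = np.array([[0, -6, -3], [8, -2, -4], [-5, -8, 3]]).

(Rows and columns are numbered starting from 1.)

Delete row 2 and column 1; the remaining 2×2 submatrix is [-6 -3; -8 3].
Its determinant is (-6)·3 − (-3)·(-8) = -42.

The minor is -42.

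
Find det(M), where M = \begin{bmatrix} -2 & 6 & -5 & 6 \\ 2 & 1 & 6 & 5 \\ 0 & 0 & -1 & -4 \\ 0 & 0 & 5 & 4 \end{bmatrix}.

-224

M is block upper-triangular with a 2×2 block and a 2×2 block on the diagonal, so its determinant equals the product of the determinants of the diagonal blocks.
det of the 2×2 block = -14
det of the 2×2 block = 16
det = (-14)·(16) = -224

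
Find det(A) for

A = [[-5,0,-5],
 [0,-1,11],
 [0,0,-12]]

A is upper triangular, so det(A) is the product of the diagonal entries:
det = (-5) · (-1) · (-12) = -60

-60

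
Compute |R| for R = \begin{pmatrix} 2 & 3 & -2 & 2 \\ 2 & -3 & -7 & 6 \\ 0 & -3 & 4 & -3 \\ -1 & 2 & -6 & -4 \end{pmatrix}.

Expand along row 3 (it has 1 zero):
  − (-3) · M_32   where M_32 = det([2 -2 2; 2 -7 6; -1 -6 -4]) = 86
  + (4) · M_33   where M_33 = det([2 3 2; 2 -3 6; -1 2 -4]) = 8
  − (-3) · M_34   where M_34 = det([2 3 -2; 2 -3 -7; -1 2 -6]) = 119
det = (-1)·(-3)·(86) + (+1)·(4)·(8) + (-1)·(-3)·(119) = 647

|R| = 647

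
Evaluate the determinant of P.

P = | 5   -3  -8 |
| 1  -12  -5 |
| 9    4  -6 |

Expand along row 1:
  + 5 · |-12 -5; 4 -6| = 5·(72 − (-20)) = 460
  − (-3) · |1 -5; 9 -6| = −(-3)·(-6 − (-45)) = 117
  + (-8) · |1 -12; 9 4| = (-8)·(4 − (-108)) = -896
Sum: (460) + (117) + (-896) = -319

det(P) = -319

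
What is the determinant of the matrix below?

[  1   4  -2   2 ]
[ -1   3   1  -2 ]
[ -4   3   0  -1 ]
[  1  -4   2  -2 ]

8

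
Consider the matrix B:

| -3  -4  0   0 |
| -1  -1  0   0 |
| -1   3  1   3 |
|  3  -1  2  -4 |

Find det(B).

B is block lower-triangular with a 2×2 block and a 2×2 block on the diagonal, so its determinant equals the product of the determinants of the diagonal blocks.
det of the 2×2 block = -1
det of the 2×2 block = -10
det = (-1)·(-10) = 10

10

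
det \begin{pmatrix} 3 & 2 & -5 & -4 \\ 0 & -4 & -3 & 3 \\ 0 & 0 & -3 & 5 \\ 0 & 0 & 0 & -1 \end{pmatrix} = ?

The matrix is upper triangular, so the determinant is the product of the diagonal entries:
det = (3) · (-4) · (-3) · (-1) = -36

-36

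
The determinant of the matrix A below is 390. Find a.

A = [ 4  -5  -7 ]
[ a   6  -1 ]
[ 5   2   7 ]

Expanding along the column containing a, det(A) is linear in a: det(A) = (21)·a + (411).
Set (21)·a + (411) = 390  ⇒  (21)·a = -21  ⇒  a = -1.

-1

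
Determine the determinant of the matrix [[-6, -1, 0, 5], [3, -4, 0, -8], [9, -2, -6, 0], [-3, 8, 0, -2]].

Expand along column 3 (it has 3 zeros):
  + (-6) · M_33   where M_33 = det([-6 -1 5; 3 -4 -8; -3 8 -2]) = -402
det = (+1)·(-6)·(-402) = 2412

2412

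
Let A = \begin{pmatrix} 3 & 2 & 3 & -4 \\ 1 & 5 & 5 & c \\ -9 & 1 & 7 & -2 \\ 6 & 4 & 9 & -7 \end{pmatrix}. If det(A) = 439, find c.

Expanding along the row containing c, det(A) is linear in c: det(A) = (63)·c + (754).
Set (63)·c + (754) = 439  ⇒  (63)·c = -315  ⇒  c = -5.

-5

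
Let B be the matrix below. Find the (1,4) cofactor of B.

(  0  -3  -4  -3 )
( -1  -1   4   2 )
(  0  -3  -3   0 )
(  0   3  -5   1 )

Delete row 1 and column 4; the remaining 3×3 submatrix is [-1 -1 4; 0 -3 -3; 0 3 -5].
Its determinant is -24.
The cofactor carries sign (−1)^(1+4) = −1, so C_{1,4} = −(-24) = 24.

24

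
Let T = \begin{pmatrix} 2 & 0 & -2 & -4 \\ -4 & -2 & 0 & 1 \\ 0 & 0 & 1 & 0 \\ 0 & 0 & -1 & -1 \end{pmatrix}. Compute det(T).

T is block upper-triangular with a 2×2 block and a 2×2 block on the diagonal, so its determinant equals the product of the determinants of the diagonal blocks.
det of the 2×2 block = -4
det of the 2×2 block = -1
det = (-4)·(-1) = 4

4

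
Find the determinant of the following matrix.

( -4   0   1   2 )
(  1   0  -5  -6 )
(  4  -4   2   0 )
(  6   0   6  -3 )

-660

Expand along column 2 (it has 3 zeros):
  − (-4) · M_32   where M_32 = det([-4 1 2; 1 -5 -6; 6 6 -3]) = -165
det = (-1)·(-4)·(-165) = -660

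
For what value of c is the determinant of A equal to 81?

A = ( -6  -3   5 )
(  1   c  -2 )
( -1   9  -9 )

Expanding along the row containing c, det(A) is linear in c: det(A) = (59)·c + (-96).
Set (59)·c + (-96) = 81  ⇒  (59)·c = 177  ⇒  c = 3.

c = 3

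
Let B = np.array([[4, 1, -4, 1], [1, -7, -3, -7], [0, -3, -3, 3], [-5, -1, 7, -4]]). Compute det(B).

|B| = 147

Expand along row 3 (it has 1 zero):
  − (-3) · M_32   where M_32 = det([4 -4 1; 1 -3 -7; -5 7 -4]) = 80
  + (-3) · M_33   where M_33 = det([4 1 1; 1 -7 -7; -5 -1 -4]) = 87
  − (3) · M_34   where M_34 = det([4 1 -4; 1 -7 -3; -5 -1 7]) = -56
det = (-1)·(-3)·(80) + (+1)·(-3)·(87) + (-1)·(3)·(-56) = 147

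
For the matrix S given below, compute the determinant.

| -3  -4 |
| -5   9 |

det(S) = (-3)·9 − (-4)·(-5) = -27 − 20 = -47

-47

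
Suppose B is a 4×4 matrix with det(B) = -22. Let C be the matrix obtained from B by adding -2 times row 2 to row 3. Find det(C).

Adding a multiple of one row to another leaves the determinant unchanged.
det(C) = (1)·(-22) = -22

|C| = -22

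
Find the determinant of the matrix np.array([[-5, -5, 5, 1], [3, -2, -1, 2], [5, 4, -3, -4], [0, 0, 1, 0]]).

88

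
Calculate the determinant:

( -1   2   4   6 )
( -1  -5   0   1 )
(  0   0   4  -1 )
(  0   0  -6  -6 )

The determinant is -210.

The matrix is block upper-triangular with a 2×2 block and a 2×2 block on the diagonal, so its determinant equals the product of the determinants of the diagonal blocks.
det of the 2×2 block = 7
det of the 2×2 block = -30
det = (7)·(-30) = -210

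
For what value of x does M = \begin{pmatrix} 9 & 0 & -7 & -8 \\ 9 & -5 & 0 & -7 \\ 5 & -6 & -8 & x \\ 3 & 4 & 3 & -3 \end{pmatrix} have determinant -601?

-5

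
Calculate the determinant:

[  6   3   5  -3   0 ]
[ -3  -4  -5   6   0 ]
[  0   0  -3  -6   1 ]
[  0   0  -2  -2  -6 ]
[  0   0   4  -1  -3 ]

The determinant is -2850.

The matrix is block upper-triangular with a 2×2 block and a 3×3 block on the diagonal, so its determinant equals the product of the determinants of the diagonal blocks.
det of the 2×2 block = -15
det of the 3×3 block = 190
det = (-15)·(190) = -2850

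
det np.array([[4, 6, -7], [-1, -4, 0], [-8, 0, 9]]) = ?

134

Expand along row 2:
  − (-1) · |6 -7; 0 9| = −(-1)·(54 − 0) = 54
  + (-4) · |4 -7; -8 9| = (-4)·(36 − 56) = 80
Sum: (54) + (80) = 134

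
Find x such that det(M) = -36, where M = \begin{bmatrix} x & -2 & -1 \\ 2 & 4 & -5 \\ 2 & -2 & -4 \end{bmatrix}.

2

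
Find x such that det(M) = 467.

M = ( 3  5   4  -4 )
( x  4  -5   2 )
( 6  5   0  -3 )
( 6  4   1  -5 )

Expanding along the column containing x, det(M) is linear in x: det(M) = (-47)·x + (279).
Set (-47)·x + (279) = 467  ⇒  (-47)·x = 188  ⇒  x = -4.

x = -4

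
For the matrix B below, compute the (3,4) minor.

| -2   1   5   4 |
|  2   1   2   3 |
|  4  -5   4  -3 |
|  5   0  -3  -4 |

-3

Delete row 3 and column 4; the remaining 3×3 submatrix is [-2 1 5; 2 1 2; 5 0 -3].
Its determinant is -3.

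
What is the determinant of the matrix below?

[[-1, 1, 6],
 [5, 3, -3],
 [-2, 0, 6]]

Expand along row 3:
  + (-2) · |1 6; 3 -3| = (-2)·(-3 − 18) = 42
  + 6 · |-1 1; 5 3| = 6·(-3 − 5) = -48
Sum: (42) + (-48) = -6

-6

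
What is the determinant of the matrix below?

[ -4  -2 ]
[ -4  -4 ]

8

det = (-4)·(-4) − (-2)·(-4) = 16 − 8 = 8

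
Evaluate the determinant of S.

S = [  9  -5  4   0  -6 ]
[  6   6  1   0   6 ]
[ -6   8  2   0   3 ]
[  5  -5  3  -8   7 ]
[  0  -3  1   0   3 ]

Expand along column 4 (it has 4 zeros):
  + (-8) · M_44   where M_44 = det([9 -5 4 -6; 6 6 1 6; -6 8 2 3; 0 -3 1 3]) = 3105
det = (+1)·(-8)·(3105) = -24840

The determinant is -24840.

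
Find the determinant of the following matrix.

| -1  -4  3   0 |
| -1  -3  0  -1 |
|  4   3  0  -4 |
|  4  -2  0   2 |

282

Expand along column 3 (it has 3 zeros):
  + (3) · M_13   where M_13 = det([-1 -3 -1; 4 3 -4; 4 -2 2]) = 94
det = (+1)·(3)·(94) = 282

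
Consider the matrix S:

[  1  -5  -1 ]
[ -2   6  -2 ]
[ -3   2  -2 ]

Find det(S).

-32

Expand along column 1:
  + 1 · |6 -2; 2 -2| = 1·(-12 − (-4)) = -8
  − (-2) · |-5 -1; 2 -2| = −(-2)·(10 − (-2)) = 24
  + (-3) · |-5 -1; 6 -2| = (-3)·(10 − (-6)) = -48
Sum: (-8) + (24) + (-48) = -32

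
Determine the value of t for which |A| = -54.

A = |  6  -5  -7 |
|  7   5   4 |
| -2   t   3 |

t = 3

Expanding along the row containing t, det(A) is linear in t: det(A) = (-73)·t + (165).
Set (-73)·t + (165) = -54  ⇒  (-73)·t = -219  ⇒  t = 3.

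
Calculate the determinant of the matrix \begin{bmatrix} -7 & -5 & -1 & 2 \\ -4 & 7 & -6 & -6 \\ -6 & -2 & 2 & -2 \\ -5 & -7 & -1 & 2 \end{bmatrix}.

Expand along row 1:
  + (-7) · M_11   where M_11 = det([7 -6 -6; -2 2 -2; -7 -1 2]) = -190
  − (-5) · M_12   where M_12 = det([-4 -6 -6; -6 2 -2; -5 -1 2]) = -236
  + (-1) · M_13   where M_13 = det([-4 7 -6; -6 -2 -2; -5 -7 2]) = 34
  − (2) · M_14   where M_14 = det([-4 7 -6; -6 -2 2; -5 -7 -1]) = -368
det = (+1)·(-7)·(-190) + (-1)·(-5)·(-236) + (+1)·(-1)·(34) + (-1)·(2)·(-368) = 852

852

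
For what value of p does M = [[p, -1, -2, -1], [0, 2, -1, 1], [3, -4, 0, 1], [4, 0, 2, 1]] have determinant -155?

Expanding along the row containing p, det(M) is linear in p: det(M) = (-16)·p + (-59).
Set (-16)·p + (-59) = -155  ⇒  (-16)·p = -96  ⇒  p = 6.

p = 6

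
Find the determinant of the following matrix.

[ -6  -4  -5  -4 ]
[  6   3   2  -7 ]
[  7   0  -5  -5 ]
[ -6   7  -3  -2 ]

Expand along row 3 (it has 1 zero):
  + (7) · M_31   where M_31 = det([-4 -5 -4; 3 2 -7; 7 -3 -2]) = 407
  + (-5) · M_33   where M_33 = det([-6 -4 -4; 6 3 -7; -6 7 -2]) = -714
  − (-5) · M_34   where M_34 = det([-6 -4 -5; 6 3 2; -6 7 -3]) = -186
det = (+1)·(7)·(407) + (+1)·(-5)·(-714) + (-1)·(-5)·(-186) = 5489

5489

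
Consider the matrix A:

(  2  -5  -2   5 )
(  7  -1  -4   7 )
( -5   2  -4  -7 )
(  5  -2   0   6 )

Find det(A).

|A| = 78

Expand along row 4 (it has 1 zero):
  − (5) · M_41   where M_41 = det([-5 -2 5; -1 -4 7; 2 -4 -7]) = -234
  + (-2) · M_42   where M_42 = det([2 -2 5; 7 -4 7; -5 -4 -7]) = -156
  + (6) · M_44   where M_44 = det([2 -5 -2; 7 -1 -4; -5 2 -4]) = -234
det = (-1)·(5)·(-234) + (+1)·(-2)·(-156) + (+1)·(6)·(-234) = 78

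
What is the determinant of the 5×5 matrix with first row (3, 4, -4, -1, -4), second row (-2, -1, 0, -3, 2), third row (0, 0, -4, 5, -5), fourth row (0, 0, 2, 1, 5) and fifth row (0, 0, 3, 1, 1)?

430

The matrix is block upper-triangular with a 2×2 block and a 3×3 block on the diagonal, so its determinant equals the product of the determinants of the diagonal blocks.
det of the 2×2 block = 5
det of the 3×3 block = 86
det = (5)·(86) = 430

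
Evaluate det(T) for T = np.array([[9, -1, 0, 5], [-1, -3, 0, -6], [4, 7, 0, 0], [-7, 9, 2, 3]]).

Expand along column 3 (it has 3 zeros):
  − (2) · M_43   where M_43 = det([9 -1 5; -1 -3 -6; 4 7 0]) = 427
det = (-1)·(2)·(427) = -854

|T| = -854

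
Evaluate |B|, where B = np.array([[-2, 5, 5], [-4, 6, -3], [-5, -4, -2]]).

The determinant is 313.

Expand along row 1:
  + (-2) · |6 -3; -4 -2| = (-2)·(-12 − 12) = 48
  − 5 · |-4 -3; -5 -2| = −5·(8 − 15) = 35
  + 5 · |-4 6; -5 -4| = 5·(16 − (-30)) = 230
Sum: (48) + (35) + (230) = 313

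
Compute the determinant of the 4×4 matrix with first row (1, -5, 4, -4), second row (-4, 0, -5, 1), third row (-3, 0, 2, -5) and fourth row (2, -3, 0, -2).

Expand along column 2 (it has 2 zeros):
  − (-5) · M_12   where M_12 = det([-4 -5 1; -3 2 -5; 2 0 -2]) = 92
  + (-3) · M_42   where M_42 = det([1 4 -4; -4 -5 1; -3 2 -5]) = 23
det = (-1)·(-5)·(92) + (+1)·(-3)·(23) = 391

391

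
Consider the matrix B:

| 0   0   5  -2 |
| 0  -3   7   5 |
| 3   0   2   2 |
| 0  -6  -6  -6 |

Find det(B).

-1080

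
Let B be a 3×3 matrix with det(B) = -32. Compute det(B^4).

det(B^4) = (det B)^4 = (-32)^4 = 1048576

1048576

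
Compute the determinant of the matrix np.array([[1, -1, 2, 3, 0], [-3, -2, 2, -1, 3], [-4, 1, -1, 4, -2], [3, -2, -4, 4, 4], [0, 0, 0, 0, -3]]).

1299

Expand along row 5 (it has 4 zeros):
  + (-3) · M_55   where M_55 = det([1 -1 2 3; -3 -2 2 -1; -4 1 -1 4; 3 -2 -4 4]) = -433
det = (+1)·(-3)·(-433) = 1299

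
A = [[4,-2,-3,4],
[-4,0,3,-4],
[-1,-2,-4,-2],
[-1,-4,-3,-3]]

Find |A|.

The determinant is -46.

Expand along row 2 (it has 1 zero):
  − (-4) · M_21   where M_21 = det([-2 -3 4; -2 -4 -2; -4 -3 -3]) = -58
  − (3) · M_23   where M_23 = det([4 -2 4; -1 -2 -2; -1 -4 -3]) = 2
  + (-4) · M_24   where M_24 = det([4 -2 -3; -1 -2 -4; -1 -4 -3]) = -48
det = (-1)·(-4)·(-58) + (-1)·(3)·(2) + (+1)·(-4)·(-48) = -46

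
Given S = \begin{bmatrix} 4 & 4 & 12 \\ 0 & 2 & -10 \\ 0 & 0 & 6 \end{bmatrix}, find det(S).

The determinant is 48.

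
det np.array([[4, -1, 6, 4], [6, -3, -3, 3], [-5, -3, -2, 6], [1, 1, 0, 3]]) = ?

Expand along row 4 (it has 1 zero):
  − (1) · M_41   where M_41 = det([-1 6 4; -3 -3 3; -3 -2 6]) = 54
  + (1) · M_42   where M_42 = det([4 6 4; 6 -3 3; -5 -2 6]) = -462
  + (3) · M_44   where M_44 = det([4 -1 6; 6 -3 -3; -5 -3 -2]) = -237
det = (-1)·(1)·(54) + (+1)·(1)·(-462) + (+1)·(3)·(-237) = -1227

-1227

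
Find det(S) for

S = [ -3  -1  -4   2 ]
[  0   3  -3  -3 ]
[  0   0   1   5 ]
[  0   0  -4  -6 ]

S is block upper-triangular with a 2×2 block and a 2×2 block on the diagonal, so its determinant equals the product of the determinants of the diagonal blocks.
det of the 2×2 block = -9
det of the 2×2 block = 14
det = (-9)·(14) = -126

det(S) = -126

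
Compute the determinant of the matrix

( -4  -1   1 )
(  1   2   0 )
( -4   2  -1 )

The determinant is 17.

Expand along row 2:
  − 1 · |-1 1; 2 -1| = −1·(1 − 2) = 1
  + 2 · |-4 1; -4 -1| = 2·(4 − (-4)) = 16
Sum: (1) + (16) = 17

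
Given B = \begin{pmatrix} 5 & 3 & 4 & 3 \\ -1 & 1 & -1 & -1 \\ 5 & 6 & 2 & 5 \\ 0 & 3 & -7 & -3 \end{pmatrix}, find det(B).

det(B) = 175

Expand along row 4 (it has 1 zero):
  + (3) · M_42   where M_42 = det([5 4 3; -1 -1 -1; 5 2 5]) = -6
  − (-7) · M_43   where M_43 = det([5 3 3; -1 1 -1; 5 6 5]) = 22
  + (-3) · M_44   where M_44 = det([5 3 4; -1 1 -1; 5 6 2]) = -13
det = (+1)·(3)·(-6) + (-1)·(-7)·(22) + (+1)·(-3)·(-13) = 175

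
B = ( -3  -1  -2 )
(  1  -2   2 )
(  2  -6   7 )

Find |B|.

Expand along row 1:
  + (-3) · |-2 2; -6 7| = (-3)·(-14 − (-12)) = 6
  − (-1) · |1 2; 2 7| = −(-1)·(7 − 4) = 3
  + (-2) · |1 -2; 2 -6| = (-2)·(-6 − (-4)) = 4
Sum: (6) + (3) + (4) = 13

The determinant is 13.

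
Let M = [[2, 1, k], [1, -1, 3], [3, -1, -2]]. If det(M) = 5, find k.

Expanding along the row containing k, det(M) is linear in k: det(M) = (2)·k + (21).
Set (2)·k + (21) = 5  ⇒  (2)·k = -16  ⇒  k = -8.

-8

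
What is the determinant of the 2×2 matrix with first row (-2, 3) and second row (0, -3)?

6

det = (-2)·(-3) − 3·0 = 6 − 0 = 6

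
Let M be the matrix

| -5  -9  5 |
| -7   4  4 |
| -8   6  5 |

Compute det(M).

-57

Expand along row 1:
  + (-5) · |4 4; 6 5| = (-5)·(20 − 24) = 20
  − (-9) · |-7 4; -8 5| = −(-9)·(-35 − (-32)) = -27
  + 5 · |-7 4; -8 6| = 5·(-42 − (-32)) = -50
Sum: (20) + (-27) + (-50) = -57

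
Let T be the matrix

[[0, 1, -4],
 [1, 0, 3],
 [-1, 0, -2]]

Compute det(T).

Expand along column 2:
  − 1 · |1 3; -1 -2| = −1·(-2 − (-3)) = -1

The determinant is -1.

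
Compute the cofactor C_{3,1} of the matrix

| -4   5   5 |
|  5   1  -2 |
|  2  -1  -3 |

Delete row 3 and column 1; the remaining 2×2 submatrix is [5 5; 1 -2].
Its determinant is 5·(-2) − 5·1 = -15.
The cofactor carries sign (−1)^(3+1) = +1, so C_{3,1} = +(-15) = -15.

-15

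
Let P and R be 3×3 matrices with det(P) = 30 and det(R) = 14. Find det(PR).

det(PR) = det(P)·det(R) = (30)·(14) = 420

The determinant is 420.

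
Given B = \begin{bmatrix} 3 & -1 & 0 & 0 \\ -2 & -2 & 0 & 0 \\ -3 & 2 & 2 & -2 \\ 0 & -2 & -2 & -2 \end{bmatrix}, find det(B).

64

B is block lower-triangular with a 2×2 block and a 2×2 block on the diagonal, so its determinant equals the product of the determinants of the diagonal blocks.
det of the 2×2 block = -8
det of the 2×2 block = -8
det = (-8)·(-8) = 64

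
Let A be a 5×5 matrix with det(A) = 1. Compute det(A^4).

1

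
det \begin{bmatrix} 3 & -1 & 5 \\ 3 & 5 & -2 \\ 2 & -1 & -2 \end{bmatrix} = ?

-103

Expand along column 1:
  + 3 · |5 -2; -1 -2| = 3·(-10 − 2) = -36
  − 3 · |-1 5; -1 -2| = −3·(2 − (-5)) = -21
  + 2 · |-1 5; 5 -2| = 2·(2 − 25) = -46
Sum: (-36) + (-21) + (-46) = -103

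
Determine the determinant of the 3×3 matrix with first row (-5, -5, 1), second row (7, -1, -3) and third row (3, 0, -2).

Expand along column 2:
  − (-5) · |7 -3; 3 -2| = −(-5)·(-14 − (-9)) = -25
  + (-1) · |-5 1; 3 -2| = (-1)·(10 − 3) = -7
Sum: (-25) + (-7) = -32

-32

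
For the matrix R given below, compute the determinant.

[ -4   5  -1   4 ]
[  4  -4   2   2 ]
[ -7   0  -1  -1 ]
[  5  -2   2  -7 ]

422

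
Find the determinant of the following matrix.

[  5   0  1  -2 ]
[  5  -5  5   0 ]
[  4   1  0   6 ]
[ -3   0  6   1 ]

1320

Expand along column 2 (it has 2 zeros):
  + (-5) · M_22   where M_22 = det([5 1 -2; 4 0 6; -3 6 1]) = -250
  − (1) · M_32   where M_32 = det([5 1 -2; 5 5 0; -3 6 1]) = -70
det = (+1)·(-5)·(-250) + (-1)·(1)·(-70) = 1320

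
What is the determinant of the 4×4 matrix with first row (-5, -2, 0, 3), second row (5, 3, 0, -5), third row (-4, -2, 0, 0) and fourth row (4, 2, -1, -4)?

Expand along column 3 (it has 3 zeros):
  − (-1) · M_43   where M_43 = det([-5 -2 3; 5 3 -5; -4 -2 0]) = 16
det = (-1)·(-1)·(16) = 16

16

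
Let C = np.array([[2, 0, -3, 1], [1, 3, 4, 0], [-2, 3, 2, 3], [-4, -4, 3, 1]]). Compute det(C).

Expand along row 1 (it has 1 zero):
  + (2) · M_11   where M_11 = det([3 4 0; 3 2 3; -4 3 1]) = -81
  + (-3) · M_13   where M_13 = det([1 3 0; -2 3 3; -4 -4 1]) = -15
  − (1) · M_14   where M_14 = det([1 3 4; -2 3 2; -4 -4 3]) = 91
det = (+1)·(2)·(-81) + (+1)·(-3)·(-15) + (-1)·(1)·(91) = -208

-208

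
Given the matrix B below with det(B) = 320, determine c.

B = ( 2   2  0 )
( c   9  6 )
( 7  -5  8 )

Expanding along the row containing c, det(B) is linear in c: det(B) = (-16)·c + (288).
Set (-16)·c + (288) = 320  ⇒  (-16)·c = 32  ⇒  c = -2.

c = -2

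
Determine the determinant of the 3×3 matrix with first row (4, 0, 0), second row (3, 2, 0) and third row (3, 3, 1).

The matrix is lower triangular, so the determinant is the product of the diagonal entries:
det = (4) · (2) · (1) = 8

The determinant is 8.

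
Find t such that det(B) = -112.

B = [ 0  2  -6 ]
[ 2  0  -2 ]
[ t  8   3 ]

Expanding along the column containing t, det(B) is linear in t: det(B) = (-4)·t + (-108).
Set (-4)·t + (-108) = -112  ⇒  (-4)·t = -4  ⇒  t = 1.

1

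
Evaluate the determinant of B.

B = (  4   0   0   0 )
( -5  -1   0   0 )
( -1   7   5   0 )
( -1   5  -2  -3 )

B is lower triangular, so det(B) is the product of the diagonal entries:
det = (4) · (-1) · (5) · (-3) = 60

det(B) = 60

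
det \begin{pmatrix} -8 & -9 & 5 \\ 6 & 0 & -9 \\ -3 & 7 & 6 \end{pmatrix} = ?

-213

Expand along row 2:
  − 6 · |-9 5; 7 6| = −6·(-54 − 35) = 534
  − (-9) · |-8 -9; -3 7| = −(-9)·(-56 − 27) = -747
Sum: (534) + (-747) = -213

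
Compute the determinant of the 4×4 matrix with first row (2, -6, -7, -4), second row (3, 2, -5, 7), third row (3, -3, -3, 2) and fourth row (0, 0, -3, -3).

-237

Expand along row 4 (it has 2 zeros):
  − (-3) · M_43   where M_43 = det([2 -6 -4; 3 2 7; 3 -3 2]) = 20
  + (-3) · M_44   where M_44 = det([2 -6 -7; 3 2 -5; 3 -3 -3]) = 99
det = (-1)·(-3)·(20) + (+1)·(-3)·(99) = -237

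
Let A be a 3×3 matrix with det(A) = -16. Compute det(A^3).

det(A^3) = (det A)^3 = (-16)^3 = -4096

The determinant is -4096.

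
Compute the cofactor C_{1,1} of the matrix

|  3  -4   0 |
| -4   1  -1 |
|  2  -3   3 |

0

Delete row 1 and column 1; the remaining 2×2 submatrix is [1 -1; -3 3].
Its determinant is 1·3 − (-1)·(-3) = 0.
The cofactor carries sign (−1)^(1+1) = +1, so C_{1,1} = +(0) = 0.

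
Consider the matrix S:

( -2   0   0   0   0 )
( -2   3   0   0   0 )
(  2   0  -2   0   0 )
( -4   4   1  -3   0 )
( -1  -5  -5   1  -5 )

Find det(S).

S is lower triangular, so det(S) is the product of the diagonal entries:
det = (-2) · (3) · (-2) · (-3) · (-5) = 180

|S| = 180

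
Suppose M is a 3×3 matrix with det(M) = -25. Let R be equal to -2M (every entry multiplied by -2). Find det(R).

The determinant is 200.

For a 3×3 matrix, det(-2M) = (-2)^3·det(M) = -8·det(M).
det(R) = (-8)·(-25) = 200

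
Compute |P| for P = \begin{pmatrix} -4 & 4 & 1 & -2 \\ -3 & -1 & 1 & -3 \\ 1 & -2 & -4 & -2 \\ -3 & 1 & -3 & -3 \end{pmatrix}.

Expand along row 1:
  + (-4) · M_11   where M_11 = det([-1 1 -3; -2 -4 -2; 1 -3 -3]) = -44
  − (4) · M_12   where M_12 = det([-3 1 -3; 1 -4 -2; -3 -3 -3]) = 36
  + (1) · M_13   where M_13 = det([-3 -1 -3; 1 -2 -2; -3 1 -3]) = -18
  − (-2) · M_14   where M_14 = det([-3 -1 1; 1 -2 -4; -3 1 -3]) = -50
det = (+1)·(-4)·(-44) + (-1)·(4)·(36) + (+1)·(1)·(-18) + (-1)·(-2)·(-50) = -86

The determinant is -86.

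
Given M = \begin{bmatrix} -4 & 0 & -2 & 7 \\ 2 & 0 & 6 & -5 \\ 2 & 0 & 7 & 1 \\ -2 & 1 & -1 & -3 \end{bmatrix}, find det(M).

Expand along column 2 (it has 3 zeros):
  + (1) · M_42   where M_42 = det([-4 -2 7; 2 6 -5; 2 7 1]) = -126
det = (+1)·(1)·(-126) = -126

det(M) = -126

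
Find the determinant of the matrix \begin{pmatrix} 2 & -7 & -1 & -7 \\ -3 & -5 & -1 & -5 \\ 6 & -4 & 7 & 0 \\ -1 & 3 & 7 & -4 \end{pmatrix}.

2391

Expand along row 3 (it has 1 zero):
  + (6) · M_31   where M_31 = det([-7 -1 -7; -5 -1 -5; 3 7 -4]) = -14
  − (-4) · M_32   where M_32 = det([2 -1 -7; -3 -1 -5; -1 7 -4]) = 239
  + (7) · M_33   where M_33 = det([2 -7 -7; -3 -5 -5; -1 3 -4]) = 217
det = (+1)·(6)·(-14) + (-1)·(-4)·(239) + (+1)·(7)·(217) = 2391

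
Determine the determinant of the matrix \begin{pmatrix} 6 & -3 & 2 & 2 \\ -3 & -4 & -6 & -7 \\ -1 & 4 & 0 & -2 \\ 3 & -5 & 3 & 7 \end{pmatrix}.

The determinant is -15.

Expand along row 3 (it has 1 zero):
  + (-1) · M_31   where M_31 = det([-3 2 2; -4 -6 -7; -5 3 7]) = 105
  − (4) · M_32   where M_32 = det([6 2 2; -3 -6 -7; 3 3 7]) = -108
  − (-2) · M_34   where M_34 = det([6 -3 2; -3 -4 -6; 3 -5 3]) = -171
det = (+1)·(-1)·(105) + (-1)·(4)·(-108) + (-1)·(-2)·(-171) = -15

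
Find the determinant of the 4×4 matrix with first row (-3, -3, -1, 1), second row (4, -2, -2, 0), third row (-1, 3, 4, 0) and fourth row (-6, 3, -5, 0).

The determinant is 80.

Expand along column 4 (it has 3 zeros):
  − (1) · M_14   where M_14 = det([4 -2 -2; -1 3 4; -6 3 -5]) = -80
det = (-1)·(1)·(-80) = 80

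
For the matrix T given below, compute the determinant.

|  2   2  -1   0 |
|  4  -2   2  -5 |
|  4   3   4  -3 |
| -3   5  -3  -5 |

det(T) = 725

Expand along row 1 (it has 1 zero):
  + (2) · M_11   where M_11 = det([-2 2 -5; 3 4 -3; 5 -3 -5]) = 203
  − (2) · M_12   where M_12 = det([4 2 -5; 4 4 -3; -3 -3 -5]) = -58
  + (-1) · M_13   where M_13 = det([4 -2 -5; 4 3 -3; -3 5 -5]) = -203
det = (+1)·(2)·(203) + (-1)·(2)·(-58) + (+1)·(-1)·(-203) = 725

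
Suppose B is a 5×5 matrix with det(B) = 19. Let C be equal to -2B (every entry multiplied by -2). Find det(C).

-608

For a 5×5 matrix, det(-2B) = (-2)^5·det(B) = -32·det(B).
det(C) = (-32)·(19) = -608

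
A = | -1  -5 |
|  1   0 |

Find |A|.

det(A) = (-1)·0 − (-5)·1 = 0 − (-5) = 5

|A| = 5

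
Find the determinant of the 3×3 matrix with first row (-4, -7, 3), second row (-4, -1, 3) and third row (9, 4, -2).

-114

Expand along row 1:
  + (-4) · |-1 3; 4 -2| = (-4)·(2 − 12) = 40
  − (-7) · |-4 3; 9 -2| = −(-7)·(8 − 27) = -133
  + 3 · |-4 -1; 9 4| = 3·(-16 − (-9)) = -21
Sum: (40) + (-133) + (-21) = -114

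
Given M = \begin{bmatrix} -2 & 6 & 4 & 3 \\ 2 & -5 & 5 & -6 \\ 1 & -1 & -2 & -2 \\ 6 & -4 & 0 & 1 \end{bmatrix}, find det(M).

Expand along row 4 (it has 1 zero):
  − (6) · M_41   where M_41 = det([6 4 3; -5 5 -6; -1 -2 -2]) = -103
  + (-4) · M_42   where M_42 = det([-2 4 3; 2 5 -6; 1 -2 -2]) = 9
  + (1) · M_44   where M_44 = det([-2 6 4; 2 -5 5; 1 -1 -2]) = 36
det = (-1)·(6)·(-103) + (+1)·(-4)·(9) + (+1)·(1)·(36) = 618

det(M) = 618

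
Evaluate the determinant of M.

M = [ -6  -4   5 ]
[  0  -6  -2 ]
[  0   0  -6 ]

M is upper triangular, so det(M) is the product of the diagonal entries:
det = (-6) · (-6) · (-6) = -216

-216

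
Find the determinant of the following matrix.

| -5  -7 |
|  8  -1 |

det = (-5)·(-1) − (-7)·8 = 5 − (-56) = 61

The determinant is 61.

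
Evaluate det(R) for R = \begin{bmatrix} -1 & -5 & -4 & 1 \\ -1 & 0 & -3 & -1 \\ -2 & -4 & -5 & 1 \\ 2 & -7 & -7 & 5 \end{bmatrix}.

|R| = -83

Expand along row 2 (it has 1 zero):
  − (-1) · M_21   where M_21 = det([-5 -4 1; -4 -5 1; -7 -7 5]) = 31
  − (-3) · M_23   where M_23 = det([-1 -5 1; -2 -4 1; 2 -7 5]) = -25
  + (-1) · M_24   where M_24 = det([-1 -5 -4; -2 -4 -5; 2 -7 -7]) = 39
det = (-1)·(-1)·(31) + (-1)·(-3)·(-25) + (+1)·(-1)·(39) = -83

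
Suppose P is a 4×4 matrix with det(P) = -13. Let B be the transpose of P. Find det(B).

det(Pᵀ) = det(P).
det(B) = (1)·(-13) = -13

The determinant is -13.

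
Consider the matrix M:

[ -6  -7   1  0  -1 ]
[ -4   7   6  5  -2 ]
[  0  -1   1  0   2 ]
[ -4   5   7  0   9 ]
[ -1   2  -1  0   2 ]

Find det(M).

Expand along column 4 (it has 4 zeros):
  + (5) · M_24   where M_24 = det([-6 -7 1 -1; 0 -1 1 2; -4 5 7 9; -1 2 -1 2]) = 468
det = (+1)·(5)·(468) = 2340

|M| = 2340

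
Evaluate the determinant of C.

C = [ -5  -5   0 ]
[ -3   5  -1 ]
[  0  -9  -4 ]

det(C) = 205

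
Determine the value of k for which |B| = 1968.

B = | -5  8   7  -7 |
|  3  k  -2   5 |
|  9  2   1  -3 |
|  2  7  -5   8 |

k = 3

Expanding along the column containing k, det(B) is linear in k: det(B) = (-182)·k + (2514).
Set (-182)·k + (2514) = 1968  ⇒  (-182)·k = -546  ⇒  k = 3.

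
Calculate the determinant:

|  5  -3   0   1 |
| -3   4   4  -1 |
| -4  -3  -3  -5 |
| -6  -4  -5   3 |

Expand along row 1 (it has 1 zero):
  + (5) · M_11   where M_11 = det([4 4 -1; -3 -3 -5; -4 -5 3]) = -23
  − (-3) · M_12   where M_12 = det([-3 4 -1; -4 -3 -5; -6 -5 3]) = 268
  − (1) · M_14   where M_14 = det([-3 4 4; -4 -3 -3; -6 -4 -5]) = -25
det = (+1)·(5)·(-23) + (-1)·(-3)·(268) + (-1)·(1)·(-25) = 714

The determinant is 714.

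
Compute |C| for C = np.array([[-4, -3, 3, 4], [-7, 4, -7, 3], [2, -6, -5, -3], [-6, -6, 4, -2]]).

Expand along row 1:
  + (-4) · M_11   where M_11 = det([4 -7 3; -6 -5 -3; -6 4 -2]) = -116
  − (-3) · M_12   where M_12 = det([-7 -7 3; 2 -5 -3; -6 4 -2]) = -374
  + (3) · M_13   where M_13 = det([-7 4 3; 2 -6 -3; -6 -6 -2]) = -14
  − (4) · M_14   where M_14 = det([-7 4 -7; 2 -6 -5; -6 -6 4]) = 802
det = (+1)·(-4)·(-116) + (-1)·(-3)·(-374) + (+1)·(3)·(-14) + (-1)·(4)·(802) = -3908

The determinant is -3908.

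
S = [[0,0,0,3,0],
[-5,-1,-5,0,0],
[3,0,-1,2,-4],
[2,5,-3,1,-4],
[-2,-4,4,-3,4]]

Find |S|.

Expand along row 1 (it has 4 zeros):
  − (3) · M_14   where M_14 = det([-5 -1 -5 0; 3 0 -1 -4; 2 5 -3 -4; -2 -4 4 4]) = 124
det = (-1)·(3)·(124) = -372

The determinant is -372.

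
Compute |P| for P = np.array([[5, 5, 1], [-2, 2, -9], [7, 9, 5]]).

The determinant is 158.

Expand along row 1:
  + 5 · |2 -9; 9 5| = 5·(10 − (-81)) = 455
  − 5 · |-2 -9; 7 5| = −5·(-10 − (-63)) = -265
  + 1 · |-2 2; 7 9| = 1·(-18 − 14) = -32
Sum: (455) + (-265) + (-32) = 158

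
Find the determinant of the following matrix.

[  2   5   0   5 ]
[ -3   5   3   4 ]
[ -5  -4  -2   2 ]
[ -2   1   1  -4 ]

530

Expand along row 1 (it has 1 zero):
  + (2) · M_11   where M_11 = det([5 3 4; -4 -2 2; 1 1 -4]) = -20
  − (5) · M_12   where M_12 = det([-3 3 4; -5 -2 2; -2 1 -4]) = -126
  − (5) · M_14   where M_14 = det([-3 5 3; -5 -4 -2; -2 1 1]) = 12
det = (+1)·(2)·(-20) + (-1)·(5)·(-126) + (-1)·(5)·(12) = 530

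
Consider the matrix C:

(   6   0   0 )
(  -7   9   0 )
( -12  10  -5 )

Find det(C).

det(C) = -270

C is lower triangular, so det(C) is the product of the diagonal entries:
det = (6) · (9) · (-5) = -270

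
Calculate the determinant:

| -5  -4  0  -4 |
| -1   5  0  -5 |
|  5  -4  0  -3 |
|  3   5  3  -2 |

-1113

Expand along column 3 (it has 3 zeros):
  − (3) · M_43   where M_43 = det([-5 -4 -4; -1 5 -5; 5 -4 -3]) = 371
det = (-1)·(3)·(371) = -1113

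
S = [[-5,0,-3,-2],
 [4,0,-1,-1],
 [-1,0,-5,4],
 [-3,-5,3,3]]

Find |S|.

-660

Expand along column 2 (it has 3 zeros):
  + (-5) · M_42   where M_42 = det([-5 -3 -2; 4 -1 -1; -1 -5 4]) = 132
det = (+1)·(-5)·(132) = -660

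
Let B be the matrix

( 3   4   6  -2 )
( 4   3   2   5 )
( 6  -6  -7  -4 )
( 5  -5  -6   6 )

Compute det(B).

The determinant is -1057.

Expand along row 1:
  + (3) · M_11   where M_11 = det([3 2 5; -6 -7 -4; -5 -6 6]) = -81
  − (4) · M_12   where M_12 = det([4 2 5; 6 -7 -4; 5 -6 6]) = -381
  + (6) · M_13   where M_13 = det([4 3 5; 6 -6 -4; 5 -5 6]) = -392
  − (-2) · M_14   where M_14 = det([4 3 2; 6 -6 -7; 5 -5 -6]) = 7
det = (+1)·(3)·(-81) + (-1)·(4)·(-381) + (+1)·(6)·(-392) + (-1)·(-2)·(7) = -1057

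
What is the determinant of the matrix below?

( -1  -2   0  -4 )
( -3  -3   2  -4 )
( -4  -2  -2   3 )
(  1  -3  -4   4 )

Expand along row 1 (it has 1 zero):
  + (-1) · M_11   where M_11 = det([-3 2 -4; -2 -2 3; -3 -4 4]) = -22
  − (-2) · M_12   where M_12 = det([-3 2 -4; -4 -2 3; 1 -4 4]) = -46
  − (-4) · M_14   where M_14 = det([-3 -3 2; -4 -2 -2; 1 -3 -4]) = 76
det = (+1)·(-1)·(-22) + (-1)·(-2)·(-46) + (-1)·(-4)·(76) = 234

234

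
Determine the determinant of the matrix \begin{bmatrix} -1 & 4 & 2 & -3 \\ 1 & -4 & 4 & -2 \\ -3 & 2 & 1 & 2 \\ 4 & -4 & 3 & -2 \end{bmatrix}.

-202

Expand along row 1:
  + (-1) · M_11   where M_11 = det([-4 4 -2; 2 1 2; -4 3 -2]) = -4
  − (4) · M_12   where M_12 = det([1 4 -2; -3 1 2; 4 3 -2]) = 26
  + (2) · M_13   where M_13 = det([1 -4 -2; -3 2 2; 4 -4 -2]) = -12
  − (-3) · M_14   where M_14 = det([1 -4 4; -3 2 1; 4 -4 3]) = -26
det = (+1)·(-1)·(-4) + (-1)·(4)·(26) + (+1)·(2)·(-12) + (-1)·(-3)·(-26) = -202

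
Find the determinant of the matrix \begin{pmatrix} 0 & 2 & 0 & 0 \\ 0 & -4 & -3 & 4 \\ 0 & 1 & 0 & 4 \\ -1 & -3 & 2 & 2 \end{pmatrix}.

-24

Expand along row 1 (it has 3 zeros):
  − (2) · M_12   where M_12 = det([0 -3 4; 0 0 4; -1 2 2]) = 12
det = (-1)·(2)·(12) = -24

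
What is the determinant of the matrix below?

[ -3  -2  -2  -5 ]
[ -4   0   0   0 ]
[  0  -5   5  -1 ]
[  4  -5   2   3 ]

The determinant is -596.

Expand along row 2 (it has 3 zeros):
  − (-4) · M_21   where M_21 = det([-2 -2 -5; -5 5 -1; -5 2 3]) = -149
det = (-1)·(-4)·(-149) = -596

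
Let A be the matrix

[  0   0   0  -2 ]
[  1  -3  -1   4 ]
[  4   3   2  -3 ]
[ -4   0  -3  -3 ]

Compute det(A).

Expand along row 1 (it has 3 zeros):
  − (-2) · M_14   where M_14 = det([1 -3 -1; 4 3 2; -4 0 -3]) = -33
det = (-1)·(-2)·(-33) = -66

|A| = -66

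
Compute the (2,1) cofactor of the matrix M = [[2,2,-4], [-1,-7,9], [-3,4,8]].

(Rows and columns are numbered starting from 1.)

-32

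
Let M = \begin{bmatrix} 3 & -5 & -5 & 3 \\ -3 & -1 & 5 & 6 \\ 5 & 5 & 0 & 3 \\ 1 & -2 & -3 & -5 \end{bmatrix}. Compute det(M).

Expand along row 3 (it has 1 zero):
  + (5) · M_31   where M_31 = det([-5 -5 3; -1 5 6; -2 -3 -5]) = 159
  − (5) · M_32   where M_32 = det([3 -5 3; -3 5 6; 1 -3 -5]) = 36
  − (3) · M_34   where M_34 = det([3 -5 -5; -3 -1 5; 1 -2 -3]) = 24
det = (+1)·(5)·(159) + (-1)·(5)·(36) + (-1)·(3)·(24) = 543

543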